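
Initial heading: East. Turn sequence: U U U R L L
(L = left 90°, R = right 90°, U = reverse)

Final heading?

Answer: Final heading: South

Derivation:
Start: East
  U (U-turn (180°)) -> West
  U (U-turn (180°)) -> East
  U (U-turn (180°)) -> West
  R (right (90° clockwise)) -> North
  L (left (90° counter-clockwise)) -> West
  L (left (90° counter-clockwise)) -> South
Final: South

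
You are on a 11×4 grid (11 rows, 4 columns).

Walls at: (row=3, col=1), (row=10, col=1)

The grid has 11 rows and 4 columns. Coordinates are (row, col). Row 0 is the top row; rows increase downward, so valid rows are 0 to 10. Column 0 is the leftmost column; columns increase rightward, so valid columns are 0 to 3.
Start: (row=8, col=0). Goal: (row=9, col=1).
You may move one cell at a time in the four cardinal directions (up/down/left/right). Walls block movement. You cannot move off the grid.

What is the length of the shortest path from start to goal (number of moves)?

BFS from (row=8, col=0) until reaching (row=9, col=1):
  Distance 0: (row=8, col=0)
  Distance 1: (row=7, col=0), (row=8, col=1), (row=9, col=0)
  Distance 2: (row=6, col=0), (row=7, col=1), (row=8, col=2), (row=9, col=1), (row=10, col=0)  <- goal reached here
One shortest path (2 moves): (row=8, col=0) -> (row=8, col=1) -> (row=9, col=1)

Answer: Shortest path length: 2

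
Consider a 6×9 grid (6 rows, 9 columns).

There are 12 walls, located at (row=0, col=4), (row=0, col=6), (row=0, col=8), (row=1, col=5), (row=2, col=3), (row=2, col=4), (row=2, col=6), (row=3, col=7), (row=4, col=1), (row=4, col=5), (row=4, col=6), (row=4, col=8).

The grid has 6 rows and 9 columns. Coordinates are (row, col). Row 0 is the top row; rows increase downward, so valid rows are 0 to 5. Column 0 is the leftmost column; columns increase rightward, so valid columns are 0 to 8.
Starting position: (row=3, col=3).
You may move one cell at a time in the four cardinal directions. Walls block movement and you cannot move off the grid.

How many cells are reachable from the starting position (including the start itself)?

Answer: Reachable cells: 34

Derivation:
BFS flood-fill from (row=3, col=3):
  Distance 0: (row=3, col=3)
  Distance 1: (row=3, col=2), (row=3, col=4), (row=4, col=3)
  Distance 2: (row=2, col=2), (row=3, col=1), (row=3, col=5), (row=4, col=2), (row=4, col=4), (row=5, col=3)
  Distance 3: (row=1, col=2), (row=2, col=1), (row=2, col=5), (row=3, col=0), (row=3, col=6), (row=5, col=2), (row=5, col=4)
  Distance 4: (row=0, col=2), (row=1, col=1), (row=1, col=3), (row=2, col=0), (row=4, col=0), (row=5, col=1), (row=5, col=5)
  Distance 5: (row=0, col=1), (row=0, col=3), (row=1, col=0), (row=1, col=4), (row=5, col=0), (row=5, col=6)
  Distance 6: (row=0, col=0), (row=5, col=7)
  Distance 7: (row=4, col=7), (row=5, col=8)
Total reachable: 34 (grid has 42 open cells total)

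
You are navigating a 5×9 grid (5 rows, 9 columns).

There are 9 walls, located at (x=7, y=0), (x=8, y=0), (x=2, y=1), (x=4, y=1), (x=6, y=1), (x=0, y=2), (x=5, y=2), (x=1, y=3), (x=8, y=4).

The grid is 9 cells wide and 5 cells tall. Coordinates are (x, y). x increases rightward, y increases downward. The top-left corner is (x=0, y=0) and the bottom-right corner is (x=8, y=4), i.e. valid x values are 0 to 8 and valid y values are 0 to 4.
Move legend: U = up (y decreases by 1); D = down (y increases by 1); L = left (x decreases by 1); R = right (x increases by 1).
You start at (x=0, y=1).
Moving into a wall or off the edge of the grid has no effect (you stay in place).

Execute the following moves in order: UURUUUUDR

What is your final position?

Answer: Final position: (x=1, y=1)

Derivation:
Start: (x=0, y=1)
  U (up): (x=0, y=1) -> (x=0, y=0)
  U (up): blocked, stay at (x=0, y=0)
  R (right): (x=0, y=0) -> (x=1, y=0)
  [×4]U (up): blocked, stay at (x=1, y=0)
  D (down): (x=1, y=0) -> (x=1, y=1)
  R (right): blocked, stay at (x=1, y=1)
Final: (x=1, y=1)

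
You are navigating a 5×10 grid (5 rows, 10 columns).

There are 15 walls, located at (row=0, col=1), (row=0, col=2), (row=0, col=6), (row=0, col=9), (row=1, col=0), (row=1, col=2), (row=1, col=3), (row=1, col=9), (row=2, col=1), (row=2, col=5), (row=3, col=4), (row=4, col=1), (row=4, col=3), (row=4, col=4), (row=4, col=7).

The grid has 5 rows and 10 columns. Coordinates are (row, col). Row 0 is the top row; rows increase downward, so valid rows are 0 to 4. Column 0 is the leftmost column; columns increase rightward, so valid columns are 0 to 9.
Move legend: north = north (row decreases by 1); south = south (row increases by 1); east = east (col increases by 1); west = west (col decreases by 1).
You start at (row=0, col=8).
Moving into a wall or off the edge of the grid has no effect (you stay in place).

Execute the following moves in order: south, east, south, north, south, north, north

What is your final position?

Start: (row=0, col=8)
  south (south): (row=0, col=8) -> (row=1, col=8)
  east (east): blocked, stay at (row=1, col=8)
  south (south): (row=1, col=8) -> (row=2, col=8)
  north (north): (row=2, col=8) -> (row=1, col=8)
  south (south): (row=1, col=8) -> (row=2, col=8)
  north (north): (row=2, col=8) -> (row=1, col=8)
  north (north): (row=1, col=8) -> (row=0, col=8)
Final: (row=0, col=8)

Answer: Final position: (row=0, col=8)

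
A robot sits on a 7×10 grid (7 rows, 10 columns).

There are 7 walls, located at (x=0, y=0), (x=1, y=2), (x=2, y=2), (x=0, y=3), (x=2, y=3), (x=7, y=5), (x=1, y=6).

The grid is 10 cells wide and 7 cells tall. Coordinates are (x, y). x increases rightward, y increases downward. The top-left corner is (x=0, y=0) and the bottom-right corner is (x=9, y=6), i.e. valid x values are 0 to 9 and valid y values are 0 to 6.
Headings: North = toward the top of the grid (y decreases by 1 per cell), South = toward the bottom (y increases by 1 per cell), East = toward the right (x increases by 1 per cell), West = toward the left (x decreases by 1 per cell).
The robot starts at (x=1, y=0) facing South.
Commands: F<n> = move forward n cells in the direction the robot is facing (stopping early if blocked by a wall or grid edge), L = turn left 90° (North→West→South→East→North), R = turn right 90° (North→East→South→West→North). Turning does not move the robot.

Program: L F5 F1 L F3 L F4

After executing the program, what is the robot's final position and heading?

Start: (x=1, y=0), facing South
  L: turn left, now facing East
  F5: move forward 5, now at (x=6, y=0)
  F1: move forward 1, now at (x=7, y=0)
  L: turn left, now facing North
  F3: move forward 0/3 (blocked), now at (x=7, y=0)
  L: turn left, now facing West
  F4: move forward 4, now at (x=3, y=0)
Final: (x=3, y=0), facing West

Answer: Final position: (x=3, y=0), facing West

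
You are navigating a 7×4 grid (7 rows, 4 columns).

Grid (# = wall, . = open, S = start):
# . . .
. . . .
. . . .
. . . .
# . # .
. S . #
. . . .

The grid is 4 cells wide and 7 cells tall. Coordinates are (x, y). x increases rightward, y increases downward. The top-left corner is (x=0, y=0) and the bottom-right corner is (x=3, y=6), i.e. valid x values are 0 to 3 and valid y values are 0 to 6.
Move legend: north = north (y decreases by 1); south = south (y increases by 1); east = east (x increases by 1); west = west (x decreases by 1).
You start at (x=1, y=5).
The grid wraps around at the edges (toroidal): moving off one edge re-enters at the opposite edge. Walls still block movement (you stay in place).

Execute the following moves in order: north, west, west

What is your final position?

Start: (x=1, y=5)
  north (north): (x=1, y=5) -> (x=1, y=4)
  west (west): blocked, stay at (x=1, y=4)
  west (west): blocked, stay at (x=1, y=4)
Final: (x=1, y=4)

Answer: Final position: (x=1, y=4)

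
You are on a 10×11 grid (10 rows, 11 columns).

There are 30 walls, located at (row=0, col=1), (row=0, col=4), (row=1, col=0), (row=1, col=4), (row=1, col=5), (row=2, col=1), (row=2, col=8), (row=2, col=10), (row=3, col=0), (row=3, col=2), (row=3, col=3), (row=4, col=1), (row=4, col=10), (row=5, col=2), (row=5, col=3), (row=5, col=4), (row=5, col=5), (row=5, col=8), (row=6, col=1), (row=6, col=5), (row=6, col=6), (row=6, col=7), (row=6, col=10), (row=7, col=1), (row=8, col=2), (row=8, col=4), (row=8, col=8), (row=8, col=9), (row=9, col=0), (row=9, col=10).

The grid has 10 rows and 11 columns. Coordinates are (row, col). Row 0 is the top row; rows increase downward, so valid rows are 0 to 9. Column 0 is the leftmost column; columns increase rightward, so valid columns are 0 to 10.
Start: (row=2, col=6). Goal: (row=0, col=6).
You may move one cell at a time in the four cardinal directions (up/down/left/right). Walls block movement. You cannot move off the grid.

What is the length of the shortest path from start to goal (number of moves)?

Answer: Shortest path length: 2

Derivation:
BFS from (row=2, col=6) until reaching (row=0, col=6):
  Distance 0: (row=2, col=6)
  Distance 1: (row=1, col=6), (row=2, col=5), (row=2, col=7), (row=3, col=6)
  Distance 2: (row=0, col=6), (row=1, col=7), (row=2, col=4), (row=3, col=5), (row=3, col=7), (row=4, col=6)  <- goal reached here
One shortest path (2 moves): (row=2, col=6) -> (row=1, col=6) -> (row=0, col=6)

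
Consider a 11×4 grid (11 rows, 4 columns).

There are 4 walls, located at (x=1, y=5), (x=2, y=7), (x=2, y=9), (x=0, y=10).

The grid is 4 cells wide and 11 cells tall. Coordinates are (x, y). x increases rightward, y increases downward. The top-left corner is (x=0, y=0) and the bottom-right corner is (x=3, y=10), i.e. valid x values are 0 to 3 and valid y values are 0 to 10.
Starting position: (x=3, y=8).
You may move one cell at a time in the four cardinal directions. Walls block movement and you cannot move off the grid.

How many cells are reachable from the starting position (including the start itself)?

BFS flood-fill from (x=3, y=8):
  Distance 0: (x=3, y=8)
  Distance 1: (x=3, y=7), (x=2, y=8), (x=3, y=9)
  Distance 2: (x=3, y=6), (x=1, y=8), (x=3, y=10)
  Distance 3: (x=3, y=5), (x=2, y=6), (x=1, y=7), (x=0, y=8), (x=1, y=9), (x=2, y=10)
  Distance 4: (x=3, y=4), (x=2, y=5), (x=1, y=6), (x=0, y=7), (x=0, y=9), (x=1, y=10)
  Distance 5: (x=3, y=3), (x=2, y=4), (x=0, y=6)
  Distance 6: (x=3, y=2), (x=2, y=3), (x=1, y=4), (x=0, y=5)
  Distance 7: (x=3, y=1), (x=2, y=2), (x=1, y=3), (x=0, y=4)
  Distance 8: (x=3, y=0), (x=2, y=1), (x=1, y=2), (x=0, y=3)
  Distance 9: (x=2, y=0), (x=1, y=1), (x=0, y=2)
  Distance 10: (x=1, y=0), (x=0, y=1)
  Distance 11: (x=0, y=0)
Total reachable: 40 (grid has 40 open cells total)

Answer: Reachable cells: 40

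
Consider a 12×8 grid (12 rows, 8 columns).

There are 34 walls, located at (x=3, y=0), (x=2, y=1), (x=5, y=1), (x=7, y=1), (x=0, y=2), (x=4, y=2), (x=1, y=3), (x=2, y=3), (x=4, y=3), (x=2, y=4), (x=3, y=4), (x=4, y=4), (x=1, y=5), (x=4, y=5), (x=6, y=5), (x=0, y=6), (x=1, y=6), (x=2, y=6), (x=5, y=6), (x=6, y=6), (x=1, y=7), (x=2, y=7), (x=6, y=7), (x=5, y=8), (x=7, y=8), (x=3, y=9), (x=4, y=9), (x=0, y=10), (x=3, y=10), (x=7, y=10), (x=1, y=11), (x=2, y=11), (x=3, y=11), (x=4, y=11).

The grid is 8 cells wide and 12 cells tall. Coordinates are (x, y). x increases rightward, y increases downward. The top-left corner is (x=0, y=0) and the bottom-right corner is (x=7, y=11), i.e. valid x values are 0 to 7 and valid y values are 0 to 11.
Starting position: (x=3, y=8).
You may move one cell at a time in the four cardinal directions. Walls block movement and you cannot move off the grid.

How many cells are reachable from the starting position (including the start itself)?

BFS flood-fill from (x=3, y=8):
  Distance 0: (x=3, y=8)
  Distance 1: (x=3, y=7), (x=2, y=8), (x=4, y=8)
  Distance 2: (x=3, y=6), (x=4, y=7), (x=1, y=8), (x=2, y=9)
  Distance 3: (x=3, y=5), (x=4, y=6), (x=5, y=7), (x=0, y=8), (x=1, y=9), (x=2, y=10)
  Distance 4: (x=2, y=5), (x=0, y=7), (x=0, y=9), (x=1, y=10)
Total reachable: 18 (grid has 62 open cells total)

Answer: Reachable cells: 18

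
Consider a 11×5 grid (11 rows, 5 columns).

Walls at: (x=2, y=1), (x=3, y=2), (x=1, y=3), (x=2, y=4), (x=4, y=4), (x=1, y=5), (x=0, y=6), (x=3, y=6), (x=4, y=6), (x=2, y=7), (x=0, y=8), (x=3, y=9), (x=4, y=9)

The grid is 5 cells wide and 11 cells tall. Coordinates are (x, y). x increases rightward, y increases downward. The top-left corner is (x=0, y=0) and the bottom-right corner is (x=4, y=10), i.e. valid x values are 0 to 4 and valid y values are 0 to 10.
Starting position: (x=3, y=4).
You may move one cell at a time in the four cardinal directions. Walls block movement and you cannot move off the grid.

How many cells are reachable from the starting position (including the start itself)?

BFS flood-fill from (x=3, y=4):
  Distance 0: (x=3, y=4)
  Distance 1: (x=3, y=3), (x=3, y=5)
  Distance 2: (x=2, y=3), (x=4, y=3), (x=2, y=5), (x=4, y=5)
  Distance 3: (x=2, y=2), (x=4, y=2), (x=2, y=6)
  Distance 4: (x=4, y=1), (x=1, y=2), (x=1, y=6)
  Distance 5: (x=4, y=0), (x=1, y=1), (x=3, y=1), (x=0, y=2), (x=1, y=7)
  Distance 6: (x=1, y=0), (x=3, y=0), (x=0, y=1), (x=0, y=3), (x=0, y=7), (x=1, y=8)
  Distance 7: (x=0, y=0), (x=2, y=0), (x=0, y=4), (x=2, y=8), (x=1, y=9)
  Distance 8: (x=1, y=4), (x=0, y=5), (x=3, y=8), (x=0, y=9), (x=2, y=9), (x=1, y=10)
  Distance 9: (x=3, y=7), (x=4, y=8), (x=0, y=10), (x=2, y=10)
  Distance 10: (x=4, y=7), (x=3, y=10)
  Distance 11: (x=4, y=10)
Total reachable: 42 (grid has 42 open cells total)

Answer: Reachable cells: 42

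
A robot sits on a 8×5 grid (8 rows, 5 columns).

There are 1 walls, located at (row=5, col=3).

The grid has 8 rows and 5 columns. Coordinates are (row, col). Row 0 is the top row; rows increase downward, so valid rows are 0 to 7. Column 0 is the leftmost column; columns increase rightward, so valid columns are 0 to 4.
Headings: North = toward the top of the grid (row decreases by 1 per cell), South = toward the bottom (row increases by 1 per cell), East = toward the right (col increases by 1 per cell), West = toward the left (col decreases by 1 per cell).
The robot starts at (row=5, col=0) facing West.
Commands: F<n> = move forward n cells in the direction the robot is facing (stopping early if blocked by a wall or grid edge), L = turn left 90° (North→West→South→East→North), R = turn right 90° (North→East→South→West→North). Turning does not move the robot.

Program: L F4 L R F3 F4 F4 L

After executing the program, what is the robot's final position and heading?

Answer: Final position: (row=7, col=0), facing East

Derivation:
Start: (row=5, col=0), facing West
  L: turn left, now facing South
  F4: move forward 2/4 (blocked), now at (row=7, col=0)
  L: turn left, now facing East
  R: turn right, now facing South
  F3: move forward 0/3 (blocked), now at (row=7, col=0)
  F4: move forward 0/4 (blocked), now at (row=7, col=0)
  F4: move forward 0/4 (blocked), now at (row=7, col=0)
  L: turn left, now facing East
Final: (row=7, col=0), facing East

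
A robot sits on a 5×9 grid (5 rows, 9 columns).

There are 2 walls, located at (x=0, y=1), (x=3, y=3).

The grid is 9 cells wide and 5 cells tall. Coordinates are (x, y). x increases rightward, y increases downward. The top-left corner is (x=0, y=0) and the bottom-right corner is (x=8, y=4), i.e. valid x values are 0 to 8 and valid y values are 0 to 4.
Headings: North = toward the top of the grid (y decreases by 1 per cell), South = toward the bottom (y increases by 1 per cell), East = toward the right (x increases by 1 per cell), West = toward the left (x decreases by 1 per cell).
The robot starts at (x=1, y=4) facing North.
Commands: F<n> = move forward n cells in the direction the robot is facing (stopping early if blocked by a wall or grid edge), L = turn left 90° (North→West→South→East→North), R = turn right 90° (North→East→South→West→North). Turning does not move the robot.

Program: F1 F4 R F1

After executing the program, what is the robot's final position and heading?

Start: (x=1, y=4), facing North
  F1: move forward 1, now at (x=1, y=3)
  F4: move forward 3/4 (blocked), now at (x=1, y=0)
  R: turn right, now facing East
  F1: move forward 1, now at (x=2, y=0)
Final: (x=2, y=0), facing East

Answer: Final position: (x=2, y=0), facing East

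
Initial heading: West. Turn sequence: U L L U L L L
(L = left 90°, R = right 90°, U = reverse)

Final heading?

Start: West
  U (U-turn (180°)) -> East
  L (left (90° counter-clockwise)) -> North
  L (left (90° counter-clockwise)) -> West
  U (U-turn (180°)) -> East
  L (left (90° counter-clockwise)) -> North
  L (left (90° counter-clockwise)) -> West
  L (left (90° counter-clockwise)) -> South
Final: South

Answer: Final heading: South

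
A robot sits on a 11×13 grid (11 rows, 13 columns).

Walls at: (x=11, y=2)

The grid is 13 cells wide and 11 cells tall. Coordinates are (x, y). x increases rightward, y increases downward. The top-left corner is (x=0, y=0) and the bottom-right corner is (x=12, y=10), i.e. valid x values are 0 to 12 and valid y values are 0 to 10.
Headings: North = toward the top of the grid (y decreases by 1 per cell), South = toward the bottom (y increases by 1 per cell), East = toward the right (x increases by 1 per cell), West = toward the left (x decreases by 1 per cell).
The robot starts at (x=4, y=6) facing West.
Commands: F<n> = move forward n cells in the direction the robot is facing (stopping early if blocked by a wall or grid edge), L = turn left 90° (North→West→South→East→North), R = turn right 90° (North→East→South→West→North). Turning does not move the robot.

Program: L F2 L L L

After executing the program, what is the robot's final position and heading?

Start: (x=4, y=6), facing West
  L: turn left, now facing South
  F2: move forward 2, now at (x=4, y=8)
  L: turn left, now facing East
  L: turn left, now facing North
  L: turn left, now facing West
Final: (x=4, y=8), facing West

Answer: Final position: (x=4, y=8), facing West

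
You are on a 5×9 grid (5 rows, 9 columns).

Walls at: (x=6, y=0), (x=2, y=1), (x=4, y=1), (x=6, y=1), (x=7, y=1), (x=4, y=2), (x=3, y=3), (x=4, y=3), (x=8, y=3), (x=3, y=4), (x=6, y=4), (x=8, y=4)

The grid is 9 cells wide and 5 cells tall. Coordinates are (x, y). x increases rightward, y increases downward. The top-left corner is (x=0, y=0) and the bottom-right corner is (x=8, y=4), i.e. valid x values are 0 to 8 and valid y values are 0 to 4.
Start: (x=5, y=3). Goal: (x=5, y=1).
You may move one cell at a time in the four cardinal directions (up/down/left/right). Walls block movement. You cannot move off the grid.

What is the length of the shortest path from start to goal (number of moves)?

BFS from (x=5, y=3) until reaching (x=5, y=1):
  Distance 0: (x=5, y=3)
  Distance 1: (x=5, y=2), (x=6, y=3), (x=5, y=4)
  Distance 2: (x=5, y=1), (x=6, y=2), (x=7, y=3), (x=4, y=4)  <- goal reached here
One shortest path (2 moves): (x=5, y=3) -> (x=5, y=2) -> (x=5, y=1)

Answer: Shortest path length: 2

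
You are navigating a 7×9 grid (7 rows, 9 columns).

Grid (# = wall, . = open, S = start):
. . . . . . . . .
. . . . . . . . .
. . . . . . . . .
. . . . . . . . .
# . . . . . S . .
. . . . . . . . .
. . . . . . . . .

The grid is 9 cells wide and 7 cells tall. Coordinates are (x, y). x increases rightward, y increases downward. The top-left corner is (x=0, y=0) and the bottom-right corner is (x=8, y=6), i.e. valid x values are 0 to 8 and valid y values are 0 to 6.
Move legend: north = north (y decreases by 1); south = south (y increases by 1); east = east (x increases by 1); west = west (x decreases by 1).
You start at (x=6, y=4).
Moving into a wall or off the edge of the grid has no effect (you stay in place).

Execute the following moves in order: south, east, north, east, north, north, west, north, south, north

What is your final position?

Start: (x=6, y=4)
  south (south): (x=6, y=4) -> (x=6, y=5)
  east (east): (x=6, y=5) -> (x=7, y=5)
  north (north): (x=7, y=5) -> (x=7, y=4)
  east (east): (x=7, y=4) -> (x=8, y=4)
  north (north): (x=8, y=4) -> (x=8, y=3)
  north (north): (x=8, y=3) -> (x=8, y=2)
  west (west): (x=8, y=2) -> (x=7, y=2)
  north (north): (x=7, y=2) -> (x=7, y=1)
  south (south): (x=7, y=1) -> (x=7, y=2)
  north (north): (x=7, y=2) -> (x=7, y=1)
Final: (x=7, y=1)

Answer: Final position: (x=7, y=1)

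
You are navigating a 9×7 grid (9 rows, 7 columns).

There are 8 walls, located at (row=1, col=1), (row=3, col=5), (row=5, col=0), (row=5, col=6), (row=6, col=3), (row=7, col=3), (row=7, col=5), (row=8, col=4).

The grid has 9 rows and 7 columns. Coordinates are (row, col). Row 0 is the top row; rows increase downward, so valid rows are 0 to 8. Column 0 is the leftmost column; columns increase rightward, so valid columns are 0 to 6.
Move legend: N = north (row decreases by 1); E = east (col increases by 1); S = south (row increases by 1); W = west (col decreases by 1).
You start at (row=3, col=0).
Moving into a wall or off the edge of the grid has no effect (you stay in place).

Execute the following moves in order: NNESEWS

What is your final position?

Answer: Final position: (row=3, col=0)

Derivation:
Start: (row=3, col=0)
  N (north): (row=3, col=0) -> (row=2, col=0)
  N (north): (row=2, col=0) -> (row=1, col=0)
  E (east): blocked, stay at (row=1, col=0)
  S (south): (row=1, col=0) -> (row=2, col=0)
  E (east): (row=2, col=0) -> (row=2, col=1)
  W (west): (row=2, col=1) -> (row=2, col=0)
  S (south): (row=2, col=0) -> (row=3, col=0)
Final: (row=3, col=0)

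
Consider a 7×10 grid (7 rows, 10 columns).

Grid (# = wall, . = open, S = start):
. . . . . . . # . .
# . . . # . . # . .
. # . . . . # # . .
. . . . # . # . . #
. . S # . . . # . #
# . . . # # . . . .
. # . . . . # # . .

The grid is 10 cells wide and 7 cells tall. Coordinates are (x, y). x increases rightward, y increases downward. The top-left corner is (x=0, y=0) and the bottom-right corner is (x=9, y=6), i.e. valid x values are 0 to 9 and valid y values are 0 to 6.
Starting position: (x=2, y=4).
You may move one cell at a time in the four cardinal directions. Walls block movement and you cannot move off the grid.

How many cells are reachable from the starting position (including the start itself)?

BFS flood-fill from (x=2, y=4):
  Distance 0: (x=2, y=4)
  Distance 1: (x=2, y=3), (x=1, y=4), (x=2, y=5)
  Distance 2: (x=2, y=2), (x=1, y=3), (x=3, y=3), (x=0, y=4), (x=1, y=5), (x=3, y=5), (x=2, y=6)
  Distance 3: (x=2, y=1), (x=3, y=2), (x=0, y=3), (x=3, y=6)
  Distance 4: (x=2, y=0), (x=1, y=1), (x=3, y=1), (x=0, y=2), (x=4, y=2), (x=4, y=6)
  Distance 5: (x=1, y=0), (x=3, y=0), (x=5, y=2), (x=5, y=6)
  Distance 6: (x=0, y=0), (x=4, y=0), (x=5, y=1), (x=5, y=3)
  Distance 7: (x=5, y=0), (x=6, y=1), (x=5, y=4)
  Distance 8: (x=6, y=0), (x=4, y=4), (x=6, y=4)
  Distance 9: (x=6, y=5)
  Distance 10: (x=7, y=5)
  Distance 11: (x=8, y=5)
  Distance 12: (x=8, y=4), (x=9, y=5), (x=8, y=6)
  Distance 13: (x=8, y=3), (x=9, y=6)
  Distance 14: (x=8, y=2), (x=7, y=3)
  Distance 15: (x=8, y=1), (x=9, y=2)
  Distance 16: (x=8, y=0), (x=9, y=1)
  Distance 17: (x=9, y=0)
Total reachable: 50 (grid has 51 open cells total)

Answer: Reachable cells: 50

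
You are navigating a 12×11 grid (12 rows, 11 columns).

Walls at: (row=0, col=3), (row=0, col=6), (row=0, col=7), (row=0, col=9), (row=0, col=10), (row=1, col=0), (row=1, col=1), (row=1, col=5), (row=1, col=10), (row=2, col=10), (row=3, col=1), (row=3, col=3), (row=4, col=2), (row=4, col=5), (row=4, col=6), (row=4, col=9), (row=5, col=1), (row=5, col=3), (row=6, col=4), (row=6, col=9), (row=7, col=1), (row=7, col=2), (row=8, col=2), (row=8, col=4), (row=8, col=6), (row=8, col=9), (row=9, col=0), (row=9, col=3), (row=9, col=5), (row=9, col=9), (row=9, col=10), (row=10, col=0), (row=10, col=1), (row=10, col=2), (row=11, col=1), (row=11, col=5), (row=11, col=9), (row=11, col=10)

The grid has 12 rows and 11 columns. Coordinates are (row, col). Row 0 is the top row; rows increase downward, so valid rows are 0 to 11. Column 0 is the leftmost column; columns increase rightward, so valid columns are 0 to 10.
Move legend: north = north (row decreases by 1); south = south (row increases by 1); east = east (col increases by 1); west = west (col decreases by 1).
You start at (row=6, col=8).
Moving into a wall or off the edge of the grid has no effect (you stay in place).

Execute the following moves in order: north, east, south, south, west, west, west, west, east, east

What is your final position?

Start: (row=6, col=8)
  north (north): (row=6, col=8) -> (row=5, col=8)
  east (east): (row=5, col=8) -> (row=5, col=9)
  south (south): blocked, stay at (row=5, col=9)
  south (south): blocked, stay at (row=5, col=9)
  west (west): (row=5, col=9) -> (row=5, col=8)
  west (west): (row=5, col=8) -> (row=5, col=7)
  west (west): (row=5, col=7) -> (row=5, col=6)
  west (west): (row=5, col=6) -> (row=5, col=5)
  east (east): (row=5, col=5) -> (row=5, col=6)
  east (east): (row=5, col=6) -> (row=5, col=7)
Final: (row=5, col=7)

Answer: Final position: (row=5, col=7)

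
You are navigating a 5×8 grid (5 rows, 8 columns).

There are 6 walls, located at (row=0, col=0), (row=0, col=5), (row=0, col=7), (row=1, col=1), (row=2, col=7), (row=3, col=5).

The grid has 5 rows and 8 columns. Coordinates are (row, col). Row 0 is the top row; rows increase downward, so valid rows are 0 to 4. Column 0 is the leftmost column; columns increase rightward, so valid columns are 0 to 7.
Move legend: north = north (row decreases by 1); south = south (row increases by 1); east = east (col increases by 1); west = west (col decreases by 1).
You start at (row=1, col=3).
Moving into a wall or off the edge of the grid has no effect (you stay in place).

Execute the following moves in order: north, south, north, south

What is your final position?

Start: (row=1, col=3)
  north (north): (row=1, col=3) -> (row=0, col=3)
  south (south): (row=0, col=3) -> (row=1, col=3)
  north (north): (row=1, col=3) -> (row=0, col=3)
  south (south): (row=0, col=3) -> (row=1, col=3)
Final: (row=1, col=3)

Answer: Final position: (row=1, col=3)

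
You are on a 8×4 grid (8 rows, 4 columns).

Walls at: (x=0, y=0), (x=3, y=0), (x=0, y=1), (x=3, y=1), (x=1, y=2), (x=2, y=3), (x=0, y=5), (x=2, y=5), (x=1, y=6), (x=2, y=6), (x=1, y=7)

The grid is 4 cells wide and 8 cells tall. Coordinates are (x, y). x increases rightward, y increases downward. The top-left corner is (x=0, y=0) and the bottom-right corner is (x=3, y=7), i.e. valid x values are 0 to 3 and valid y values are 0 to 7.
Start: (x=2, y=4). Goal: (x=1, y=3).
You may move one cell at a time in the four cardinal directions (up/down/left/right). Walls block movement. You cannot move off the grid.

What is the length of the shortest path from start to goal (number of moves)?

Answer: Shortest path length: 2

Derivation:
BFS from (x=2, y=4) until reaching (x=1, y=3):
  Distance 0: (x=2, y=4)
  Distance 1: (x=1, y=4), (x=3, y=4)
  Distance 2: (x=1, y=3), (x=3, y=3), (x=0, y=4), (x=1, y=5), (x=3, y=5)  <- goal reached here
One shortest path (2 moves): (x=2, y=4) -> (x=1, y=4) -> (x=1, y=3)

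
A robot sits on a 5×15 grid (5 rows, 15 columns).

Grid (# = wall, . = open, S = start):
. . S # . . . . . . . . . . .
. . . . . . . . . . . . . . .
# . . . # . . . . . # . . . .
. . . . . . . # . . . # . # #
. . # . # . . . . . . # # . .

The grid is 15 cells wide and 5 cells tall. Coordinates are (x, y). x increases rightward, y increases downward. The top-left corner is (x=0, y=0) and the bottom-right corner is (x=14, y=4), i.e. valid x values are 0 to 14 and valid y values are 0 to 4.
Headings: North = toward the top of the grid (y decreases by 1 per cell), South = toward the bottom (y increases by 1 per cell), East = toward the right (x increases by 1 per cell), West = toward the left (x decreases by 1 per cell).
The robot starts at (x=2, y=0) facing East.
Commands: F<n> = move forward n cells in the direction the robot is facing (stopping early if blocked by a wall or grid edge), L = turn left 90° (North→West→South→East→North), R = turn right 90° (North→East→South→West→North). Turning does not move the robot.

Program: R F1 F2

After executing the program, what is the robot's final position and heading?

Start: (x=2, y=0), facing East
  R: turn right, now facing South
  F1: move forward 1, now at (x=2, y=1)
  F2: move forward 2, now at (x=2, y=3)
Final: (x=2, y=3), facing South

Answer: Final position: (x=2, y=3), facing South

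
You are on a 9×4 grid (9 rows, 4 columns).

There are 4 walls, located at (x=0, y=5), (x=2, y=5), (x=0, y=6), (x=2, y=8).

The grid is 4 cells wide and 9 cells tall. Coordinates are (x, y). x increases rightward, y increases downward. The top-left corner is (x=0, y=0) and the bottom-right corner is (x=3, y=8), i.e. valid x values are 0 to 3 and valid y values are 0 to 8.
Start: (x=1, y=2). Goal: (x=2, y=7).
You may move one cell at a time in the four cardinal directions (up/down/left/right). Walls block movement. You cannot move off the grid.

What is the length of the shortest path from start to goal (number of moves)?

BFS from (x=1, y=2) until reaching (x=2, y=7):
  Distance 0: (x=1, y=2)
  Distance 1: (x=1, y=1), (x=0, y=2), (x=2, y=2), (x=1, y=3)
  Distance 2: (x=1, y=0), (x=0, y=1), (x=2, y=1), (x=3, y=2), (x=0, y=3), (x=2, y=3), (x=1, y=4)
  Distance 3: (x=0, y=0), (x=2, y=0), (x=3, y=1), (x=3, y=3), (x=0, y=4), (x=2, y=4), (x=1, y=5)
  Distance 4: (x=3, y=0), (x=3, y=4), (x=1, y=6)
  Distance 5: (x=3, y=5), (x=2, y=6), (x=1, y=7)
  Distance 6: (x=3, y=6), (x=0, y=7), (x=2, y=7), (x=1, y=8)  <- goal reached here
One shortest path (6 moves): (x=1, y=2) -> (x=1, y=3) -> (x=1, y=4) -> (x=1, y=5) -> (x=1, y=6) -> (x=2, y=6) -> (x=2, y=7)

Answer: Shortest path length: 6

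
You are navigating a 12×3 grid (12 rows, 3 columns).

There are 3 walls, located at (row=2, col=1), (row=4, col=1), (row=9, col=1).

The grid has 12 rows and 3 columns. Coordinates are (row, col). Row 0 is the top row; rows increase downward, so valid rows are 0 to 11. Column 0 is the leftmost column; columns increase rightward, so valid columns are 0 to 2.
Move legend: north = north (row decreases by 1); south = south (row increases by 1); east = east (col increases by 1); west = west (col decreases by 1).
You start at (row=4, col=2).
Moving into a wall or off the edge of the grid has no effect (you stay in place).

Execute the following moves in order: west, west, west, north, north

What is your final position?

Start: (row=4, col=2)
  [×3]west (west): blocked, stay at (row=4, col=2)
  north (north): (row=4, col=2) -> (row=3, col=2)
  north (north): (row=3, col=2) -> (row=2, col=2)
Final: (row=2, col=2)

Answer: Final position: (row=2, col=2)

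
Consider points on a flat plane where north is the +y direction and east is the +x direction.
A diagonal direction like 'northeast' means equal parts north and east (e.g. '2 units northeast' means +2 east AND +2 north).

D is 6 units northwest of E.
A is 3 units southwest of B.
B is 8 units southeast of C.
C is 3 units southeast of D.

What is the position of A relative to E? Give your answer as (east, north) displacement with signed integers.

Answer: A is at (east=2, north=-8) relative to E.

Derivation:
Place E at the origin (east=0, north=0).
  D is 6 units northwest of E: delta (east=-6, north=+6); D at (east=-6, north=6).
  C is 3 units southeast of D: delta (east=+3, north=-3); C at (east=-3, north=3).
  B is 8 units southeast of C: delta (east=+8, north=-8); B at (east=5, north=-5).
  A is 3 units southwest of B: delta (east=-3, north=-3); A at (east=2, north=-8).
Therefore A relative to E: (east=2, north=-8).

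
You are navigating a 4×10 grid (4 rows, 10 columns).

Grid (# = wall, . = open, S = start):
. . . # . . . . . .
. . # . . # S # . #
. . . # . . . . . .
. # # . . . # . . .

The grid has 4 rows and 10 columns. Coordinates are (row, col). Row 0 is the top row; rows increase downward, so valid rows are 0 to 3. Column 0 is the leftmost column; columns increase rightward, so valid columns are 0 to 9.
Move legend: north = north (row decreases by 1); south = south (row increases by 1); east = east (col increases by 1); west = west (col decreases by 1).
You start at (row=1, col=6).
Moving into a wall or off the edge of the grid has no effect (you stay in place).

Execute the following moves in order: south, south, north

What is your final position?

Start: (row=1, col=6)
  south (south): (row=1, col=6) -> (row=2, col=6)
  south (south): blocked, stay at (row=2, col=6)
  north (north): (row=2, col=6) -> (row=1, col=6)
Final: (row=1, col=6)

Answer: Final position: (row=1, col=6)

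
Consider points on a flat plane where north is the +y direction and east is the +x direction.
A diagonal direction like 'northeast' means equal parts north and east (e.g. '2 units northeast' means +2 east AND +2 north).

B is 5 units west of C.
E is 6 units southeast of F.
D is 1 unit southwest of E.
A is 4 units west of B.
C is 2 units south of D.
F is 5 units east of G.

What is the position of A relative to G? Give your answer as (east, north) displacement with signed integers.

Place G at the origin (east=0, north=0).
  F is 5 units east of G: delta (east=+5, north=+0); F at (east=5, north=0).
  E is 6 units southeast of F: delta (east=+6, north=-6); E at (east=11, north=-6).
  D is 1 unit southwest of E: delta (east=-1, north=-1); D at (east=10, north=-7).
  C is 2 units south of D: delta (east=+0, north=-2); C at (east=10, north=-9).
  B is 5 units west of C: delta (east=-5, north=+0); B at (east=5, north=-9).
  A is 4 units west of B: delta (east=-4, north=+0); A at (east=1, north=-9).
Therefore A relative to G: (east=1, north=-9).

Answer: A is at (east=1, north=-9) relative to G.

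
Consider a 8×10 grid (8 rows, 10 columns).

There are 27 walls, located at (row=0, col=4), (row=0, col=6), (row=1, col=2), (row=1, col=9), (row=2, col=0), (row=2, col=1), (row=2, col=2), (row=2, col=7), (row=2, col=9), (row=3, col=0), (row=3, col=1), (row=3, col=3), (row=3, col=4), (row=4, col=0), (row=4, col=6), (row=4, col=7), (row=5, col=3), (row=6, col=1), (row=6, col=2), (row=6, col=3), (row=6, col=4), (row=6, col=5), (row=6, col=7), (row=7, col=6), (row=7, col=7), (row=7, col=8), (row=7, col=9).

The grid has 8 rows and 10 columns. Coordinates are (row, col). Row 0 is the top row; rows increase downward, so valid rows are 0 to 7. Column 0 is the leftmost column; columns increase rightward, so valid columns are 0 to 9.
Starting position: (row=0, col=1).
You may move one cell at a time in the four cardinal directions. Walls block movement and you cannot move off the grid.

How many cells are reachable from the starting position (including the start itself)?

BFS flood-fill from (row=0, col=1):
  Distance 0: (row=0, col=1)
  Distance 1: (row=0, col=0), (row=0, col=2), (row=1, col=1)
  Distance 2: (row=0, col=3), (row=1, col=0)
  Distance 3: (row=1, col=3)
  Distance 4: (row=1, col=4), (row=2, col=3)
  Distance 5: (row=1, col=5), (row=2, col=4)
  Distance 6: (row=0, col=5), (row=1, col=6), (row=2, col=5)
  Distance 7: (row=1, col=7), (row=2, col=6), (row=3, col=5)
  Distance 8: (row=0, col=7), (row=1, col=8), (row=3, col=6), (row=4, col=5)
  Distance 9: (row=0, col=8), (row=2, col=8), (row=3, col=7), (row=4, col=4), (row=5, col=5)
  Distance 10: (row=0, col=9), (row=3, col=8), (row=4, col=3), (row=5, col=4), (row=5, col=6)
  Distance 11: (row=3, col=9), (row=4, col=2), (row=4, col=8), (row=5, col=7), (row=6, col=6)
  Distance 12: (row=3, col=2), (row=4, col=1), (row=4, col=9), (row=5, col=2), (row=5, col=8)
  Distance 13: (row=5, col=1), (row=5, col=9), (row=6, col=8)
  Distance 14: (row=5, col=0), (row=6, col=9)
  Distance 15: (row=6, col=0)
  Distance 16: (row=7, col=0)
  Distance 17: (row=7, col=1)
  Distance 18: (row=7, col=2)
  Distance 19: (row=7, col=3)
  Distance 20: (row=7, col=4)
  Distance 21: (row=7, col=5)
Total reachable: 53 (grid has 53 open cells total)

Answer: Reachable cells: 53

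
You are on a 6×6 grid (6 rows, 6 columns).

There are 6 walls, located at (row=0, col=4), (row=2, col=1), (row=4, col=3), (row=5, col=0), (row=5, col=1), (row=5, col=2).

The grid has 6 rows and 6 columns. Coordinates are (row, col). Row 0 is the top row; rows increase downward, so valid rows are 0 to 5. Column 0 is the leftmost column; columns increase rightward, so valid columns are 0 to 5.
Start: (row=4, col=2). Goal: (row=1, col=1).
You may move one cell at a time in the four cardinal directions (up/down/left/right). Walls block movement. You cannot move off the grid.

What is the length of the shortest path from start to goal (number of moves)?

BFS from (row=4, col=2) until reaching (row=1, col=1):
  Distance 0: (row=4, col=2)
  Distance 1: (row=3, col=2), (row=4, col=1)
  Distance 2: (row=2, col=2), (row=3, col=1), (row=3, col=3), (row=4, col=0)
  Distance 3: (row=1, col=2), (row=2, col=3), (row=3, col=0), (row=3, col=4)
  Distance 4: (row=0, col=2), (row=1, col=1), (row=1, col=3), (row=2, col=0), (row=2, col=4), (row=3, col=5), (row=4, col=4)  <- goal reached here
One shortest path (4 moves): (row=4, col=2) -> (row=3, col=2) -> (row=2, col=2) -> (row=1, col=2) -> (row=1, col=1)

Answer: Shortest path length: 4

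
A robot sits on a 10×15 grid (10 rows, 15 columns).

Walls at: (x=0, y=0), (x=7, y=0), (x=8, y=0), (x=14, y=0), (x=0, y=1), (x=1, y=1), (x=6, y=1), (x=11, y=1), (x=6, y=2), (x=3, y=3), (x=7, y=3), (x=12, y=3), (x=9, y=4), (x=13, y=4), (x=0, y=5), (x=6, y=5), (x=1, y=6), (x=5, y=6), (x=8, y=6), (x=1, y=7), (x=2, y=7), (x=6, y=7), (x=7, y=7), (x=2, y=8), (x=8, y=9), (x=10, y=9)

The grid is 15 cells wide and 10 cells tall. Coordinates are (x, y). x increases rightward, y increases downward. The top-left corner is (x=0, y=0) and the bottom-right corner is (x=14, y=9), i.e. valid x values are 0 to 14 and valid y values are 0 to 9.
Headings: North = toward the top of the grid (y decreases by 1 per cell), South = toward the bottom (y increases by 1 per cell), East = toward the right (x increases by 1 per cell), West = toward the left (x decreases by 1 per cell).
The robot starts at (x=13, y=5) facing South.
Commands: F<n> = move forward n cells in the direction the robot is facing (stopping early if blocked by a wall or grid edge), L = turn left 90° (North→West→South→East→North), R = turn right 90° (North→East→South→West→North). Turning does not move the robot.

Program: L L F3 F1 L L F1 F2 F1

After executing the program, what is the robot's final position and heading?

Answer: Final position: (x=13, y=9), facing South

Derivation:
Start: (x=13, y=5), facing South
  L: turn left, now facing East
  L: turn left, now facing North
  F3: move forward 0/3 (blocked), now at (x=13, y=5)
  F1: move forward 0/1 (blocked), now at (x=13, y=5)
  L: turn left, now facing West
  L: turn left, now facing South
  F1: move forward 1, now at (x=13, y=6)
  F2: move forward 2, now at (x=13, y=8)
  F1: move forward 1, now at (x=13, y=9)
Final: (x=13, y=9), facing South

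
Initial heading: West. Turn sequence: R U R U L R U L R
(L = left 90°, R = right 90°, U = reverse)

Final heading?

Answer: Final heading: West

Derivation:
Start: West
  R (right (90° clockwise)) -> North
  U (U-turn (180°)) -> South
  R (right (90° clockwise)) -> West
  U (U-turn (180°)) -> East
  L (left (90° counter-clockwise)) -> North
  R (right (90° clockwise)) -> East
  U (U-turn (180°)) -> West
  L (left (90° counter-clockwise)) -> South
  R (right (90° clockwise)) -> West
Final: West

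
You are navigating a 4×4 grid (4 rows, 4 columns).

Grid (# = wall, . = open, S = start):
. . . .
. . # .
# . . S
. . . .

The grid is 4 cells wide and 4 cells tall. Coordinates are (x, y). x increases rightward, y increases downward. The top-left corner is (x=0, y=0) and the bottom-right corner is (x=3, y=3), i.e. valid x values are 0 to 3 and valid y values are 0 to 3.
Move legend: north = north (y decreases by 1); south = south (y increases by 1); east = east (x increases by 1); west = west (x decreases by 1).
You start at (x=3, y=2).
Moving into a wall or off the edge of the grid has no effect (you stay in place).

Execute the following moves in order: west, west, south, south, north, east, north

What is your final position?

Answer: Final position: (x=2, y=2)

Derivation:
Start: (x=3, y=2)
  west (west): (x=3, y=2) -> (x=2, y=2)
  west (west): (x=2, y=2) -> (x=1, y=2)
  south (south): (x=1, y=2) -> (x=1, y=3)
  south (south): blocked, stay at (x=1, y=3)
  north (north): (x=1, y=3) -> (x=1, y=2)
  east (east): (x=1, y=2) -> (x=2, y=2)
  north (north): blocked, stay at (x=2, y=2)
Final: (x=2, y=2)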